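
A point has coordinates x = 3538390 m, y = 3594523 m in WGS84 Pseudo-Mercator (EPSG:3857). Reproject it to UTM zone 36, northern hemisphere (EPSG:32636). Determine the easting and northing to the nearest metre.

Web Mercator inverse (R = 6378137 m) → φ = 30.70520276°, λ = 31.78589818°.
UTM 36N forward: E = 383735.262 m, N = 3397560.797 m.

E 383735 m, N 3397561 m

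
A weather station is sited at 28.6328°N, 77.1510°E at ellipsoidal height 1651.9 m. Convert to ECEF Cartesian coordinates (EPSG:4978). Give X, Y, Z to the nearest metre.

X 1246210 m, Y 5463580 m, Z 3039035 m

WGS84: a = 6378137 m, e² = 0.006694380; N(φ) = a/√(1−e²sin²φ) = 6383044.934 m.
X = (N+h)·cosφ·cosλ = 1246209.609 m; Y = (N+h)·cosφ·sinλ = 5463580.148 m; Z = (N(1−e²)+h)·sinφ = 3039034.717 m.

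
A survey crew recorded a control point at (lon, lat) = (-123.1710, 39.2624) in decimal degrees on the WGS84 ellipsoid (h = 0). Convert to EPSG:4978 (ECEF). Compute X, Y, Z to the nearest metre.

WGS84: a = 6378137 m, e² = 0.006694380; N(φ) = a/√(1−e²sin²φ) = 6386705.043 m.
X = (N+h)·cosφ·cosλ = -2705574.143 m; Y = (N+h)·cosφ·sinλ = -4139121.573 m; Z = (N(1−e²)+h)·sinφ = 4014914.096 m.

X -2705574 m, Y -4139122 m, Z 4014914 m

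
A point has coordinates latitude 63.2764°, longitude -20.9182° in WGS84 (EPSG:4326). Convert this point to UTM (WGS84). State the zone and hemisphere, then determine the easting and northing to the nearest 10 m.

Longitude -20.9182° lies in the 6° band [-24°, -18°), giving zone 27; latitude is north of the equator, so 27N.
Zone 27 central meridian λ₀ = 6×27 − 183 = -21°; Δλ = +0.0818°.
Transverse Mercator on WGS84 with k₀ = 0.9996 gives E = 504104.155 m, N = 7016388.116 m.

Zone 27N: E 504100 m, N 7016390 m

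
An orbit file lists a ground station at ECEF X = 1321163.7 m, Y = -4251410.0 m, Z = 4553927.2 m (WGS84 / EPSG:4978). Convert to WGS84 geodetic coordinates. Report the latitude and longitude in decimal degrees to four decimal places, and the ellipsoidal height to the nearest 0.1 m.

λ = atan2(Y, X) = -72.73690028°; p = √(X²+Y²) = 4451961.4 m.
Bowring's method on WGS84 (a = 6378137 m, b = 6356752.314 m) gives φ = 45.84100041°, h = 1357.410 m.

lat 45.8410°, lon -72.7369°, h 1357.4 m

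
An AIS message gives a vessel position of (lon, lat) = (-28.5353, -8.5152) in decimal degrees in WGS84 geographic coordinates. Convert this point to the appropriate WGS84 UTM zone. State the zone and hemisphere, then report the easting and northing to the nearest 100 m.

Longitude -28.5353° lies in the 6° band [-30°, -24°), giving zone 26; latitude is south of the equator, so 26S.
Zone 26 central meridian λ₀ = 6×26 − 183 = -27°; Δλ = -1.5353°.
Transverse Mercator on WGS84 with k₀ = 0.9996 gives E = 331010.921 m, N = 9058409.956 m.

Zone 26S: E 331000 m, N 9058400 m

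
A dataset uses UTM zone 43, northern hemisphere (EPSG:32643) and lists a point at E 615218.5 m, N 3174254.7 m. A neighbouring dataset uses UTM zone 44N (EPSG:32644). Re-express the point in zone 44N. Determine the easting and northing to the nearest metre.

E 28780 m, N 3183216 m

UTM 43N → geographic: φ = 28.69039973°, λ = 76.17939970°.
UTM 44N (λ₀ = 81°) forward: E = 28779.917 m, N = 3183216.407 m.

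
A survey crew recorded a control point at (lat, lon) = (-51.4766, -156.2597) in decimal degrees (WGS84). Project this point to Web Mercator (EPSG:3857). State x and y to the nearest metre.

x -17394750 m, y -6706036 m

Web Mercator is spherical with R = a = 6378137 m.
x = R·λ = 6378137 × -2.727246253 = -17394750.236 m.
y = R·ln tan(π/4 + φ/2) = 6378137 × -1.051409795 = -6706035.715 m.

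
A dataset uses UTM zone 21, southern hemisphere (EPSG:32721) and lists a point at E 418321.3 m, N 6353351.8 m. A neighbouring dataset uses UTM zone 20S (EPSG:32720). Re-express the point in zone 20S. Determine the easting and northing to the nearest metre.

UTM 21S → geographic: φ = -32.95509995°, λ = -57.87389974°.
UTM 20S (λ₀ = -63°) forward: E = 979364.034 m, N = 6342006.721 m.

E 979364 m, N 6342007 m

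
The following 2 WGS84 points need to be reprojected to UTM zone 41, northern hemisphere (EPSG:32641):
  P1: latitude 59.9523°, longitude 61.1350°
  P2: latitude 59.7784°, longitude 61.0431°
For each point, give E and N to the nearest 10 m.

UTM zone 41N: λ₀ = 63°, k₀ = 0.9996.
P1 (59.9523°, 61.1350°) → (395834.077, 6647566.649) m.
P2 (59.7784°, 61.0431°) → (390130.045, 6628354.014) m.

P1: E 395830 m, N 6647570 m; P2: E 390130 m, N 6628350 m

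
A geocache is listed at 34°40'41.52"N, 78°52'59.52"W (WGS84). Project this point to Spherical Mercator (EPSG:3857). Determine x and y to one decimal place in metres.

Web Mercator is spherical with R = a = 6378137 m.
x = R·λ = 6378137 × -1.376771565 = -8781237.656 m.
y = R·ln tan(π/4 + φ/2) = 6378137 × 0.645993547 = 4120235.347 m.

x -8781237.7 m, y 4120235.3 m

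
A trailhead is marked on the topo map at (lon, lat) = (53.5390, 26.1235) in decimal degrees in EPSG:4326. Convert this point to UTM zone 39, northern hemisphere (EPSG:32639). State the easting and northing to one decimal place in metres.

Zone 39 central meridian λ₀ = 6×39 − 183 = 51°; Δλ = +2.5390°.
Transverse Mercator on WGS84 with k₀ = 0.9996 gives E = 753882.155 m, N = 2891838.714 m.

E 753882.2 m, N 2891838.7 m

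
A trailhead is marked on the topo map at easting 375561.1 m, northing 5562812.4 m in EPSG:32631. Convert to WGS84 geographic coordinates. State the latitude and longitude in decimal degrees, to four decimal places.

lat 50.2044°, lon 1.2562°

Zone 31N: λ₀ = 3°, k₀ = 0.9996, false easting 500000 m.
Meridian distance M = (N − FN)/k₀ = 5565038.4 m.
Inverse transverse Mercator on WGS84 gives φ = 50.20440008°, λ = 1.25620058°.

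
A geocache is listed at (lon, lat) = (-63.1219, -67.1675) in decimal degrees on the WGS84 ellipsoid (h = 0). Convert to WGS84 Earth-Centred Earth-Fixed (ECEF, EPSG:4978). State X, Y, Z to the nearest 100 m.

X 1122100 m, Y -2213900 m, Z -5855700 m

WGS84: a = 6378137 m, e² = 0.006694380; N(φ) = a/√(1−e²sin²φ) = 6396348.967 m.
X = (N+h)·cosφ·cosλ = 1122110.048 m; Y = (N+h)·cosφ·sinλ = -2213896.606 m; Z = (N(1−e²)+h)·sinφ = -5855687.096 m.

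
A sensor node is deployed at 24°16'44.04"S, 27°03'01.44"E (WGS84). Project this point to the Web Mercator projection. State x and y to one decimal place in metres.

x 3011236.8 m, y -2787430.3 m

Web Mercator is spherical with R = a = 6378137 m.
x = R·λ = 6378137 × 0.472118544 = 3011236.754 m.
y = R·ln tan(π/4 + φ/2) = 6378137 × -0.437028917 = -2787430.304 m.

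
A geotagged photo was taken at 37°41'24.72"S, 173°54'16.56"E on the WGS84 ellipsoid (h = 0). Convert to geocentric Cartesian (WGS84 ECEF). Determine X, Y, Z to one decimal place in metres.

X -5024955.7 m, Y 536604.8 m, Z -3878290.5 m

WGS84: a = 6378137 m, e² = 0.006694380; N(φ) = a/√(1−e²sin²φ) = 6386132.199 m.
X = (N+h)·cosφ·cosλ = -5024955.728 m; Y = (N+h)·cosφ·sinλ = 536604.817 m; Z = (N(1−e²)+h)·sinφ = -3878290.487 m.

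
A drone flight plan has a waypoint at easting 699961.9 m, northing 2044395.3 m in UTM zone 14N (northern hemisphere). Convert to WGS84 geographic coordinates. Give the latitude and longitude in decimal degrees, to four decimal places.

lat 18.4805°, lon -97.1062°

Zone 14N: λ₀ = -99°, k₀ = 0.9996, false easting 500000 m.
Meridian distance M = (N − FN)/k₀ = 2045213.4 m.
Inverse transverse Mercator on WGS84 gives φ = 18.48049986°, λ = -97.10620027°.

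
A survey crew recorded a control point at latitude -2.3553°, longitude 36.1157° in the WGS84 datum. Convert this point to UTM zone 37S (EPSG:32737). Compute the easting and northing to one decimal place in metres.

E 179183.0 m, N 9739335.0 m

Zone 37 central meridian λ₀ = 6×37 − 183 = 39°; Δλ = -2.8843°.
Transverse Mercator on WGS84 with k₀ = 0.9996 gives E = 179182.969 m, N = 9739335.043 m.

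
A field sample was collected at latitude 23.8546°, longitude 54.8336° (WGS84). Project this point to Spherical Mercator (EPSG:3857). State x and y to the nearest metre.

x 6104048 m, y 2735700 m

Web Mercator is spherical with R = a = 6378137 m.
x = R·λ = 6378137 × 0.957026861 = 6104048.430 m.
y = R·ln tan(π/4 + φ/2) = 6378137 × 0.428918424 = 2735700.469 m.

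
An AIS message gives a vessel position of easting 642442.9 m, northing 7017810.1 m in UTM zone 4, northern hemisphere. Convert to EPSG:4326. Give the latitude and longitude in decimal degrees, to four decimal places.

lat 63.2609°, lon -156.1618°

Zone 4N: λ₀ = -159°, k₀ = 0.9996, false easting 500000 m.
Meridian distance M = (N − FN)/k₀ = 7020618.3 m.
Inverse transverse Mercator on WGS84 gives φ = 63.26089976°, λ = -156.16179994°.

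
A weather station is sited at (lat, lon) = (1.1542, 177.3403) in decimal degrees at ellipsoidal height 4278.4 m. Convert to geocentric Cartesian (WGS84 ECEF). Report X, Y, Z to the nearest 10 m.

X -6374260 m, Y 296110 m, Z 127700 m

WGS84: a = 6378137 m, e² = 0.006694380; N(φ) = a/√(1−e²sin²φ) = 6378145.662 m.
X = (N+h)·cosφ·cosλ = -6374255.097 m; Y = (N+h)·cosφ·sinλ = 296108.972 m; Z = (N(1−e²)+h)·sinφ = 127702.552 m.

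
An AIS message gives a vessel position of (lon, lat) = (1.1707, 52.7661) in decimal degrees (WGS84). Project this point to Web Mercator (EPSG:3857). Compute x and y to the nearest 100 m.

Web Mercator is spherical with R = a = 6378137 m.
x = R·λ = 6378137 × 0.020432570 = 130321.728 m.
y = R·ln tan(π/4 + φ/2) = 6378137 × 1.088068413 = 6939849.403 m.

x 130300 m, y 6939800 m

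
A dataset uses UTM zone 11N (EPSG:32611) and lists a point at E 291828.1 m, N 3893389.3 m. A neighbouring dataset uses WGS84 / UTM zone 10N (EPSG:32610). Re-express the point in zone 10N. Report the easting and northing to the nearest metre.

E 838357 m, N 3897319 m

UTM 11N → geographic: φ = 35.16189995°, λ = -119.28560008°.
UTM 10N (λ₀ = -123°) forward: E = 838356.587 m, N = 3897318.719 m.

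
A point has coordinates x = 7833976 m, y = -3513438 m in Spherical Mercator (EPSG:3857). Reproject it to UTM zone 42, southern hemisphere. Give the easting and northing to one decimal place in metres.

E 632404.3 m, N 6671898.2 m

Web Mercator inverse (R = 6378137 m) → φ = -30.07689645°, λ = 70.37380376°.
UTM 42S forward: E = 632404.283 m, N = 6671898.230 m.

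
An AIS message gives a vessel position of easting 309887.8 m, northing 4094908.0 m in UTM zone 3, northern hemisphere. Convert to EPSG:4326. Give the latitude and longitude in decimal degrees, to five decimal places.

lat 36.98110°, lon -167.13600°

Zone 3N: λ₀ = -165°, k₀ = 0.9996, false easting 500000 m.
Meridian distance M = (N − FN)/k₀ = 4096546.6 m.
Inverse transverse Mercator on WGS84 gives φ = 36.98109974°, λ = -167.13600012°.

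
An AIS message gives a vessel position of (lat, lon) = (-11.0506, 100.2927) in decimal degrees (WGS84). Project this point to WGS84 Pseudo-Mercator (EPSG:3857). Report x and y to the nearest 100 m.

x 11164500 m, y -1237800 m

Web Mercator is spherical with R = a = 6378137 m.
x = R·λ = 6378137 × 1.750437831 = 11164532.294 m.
y = R·ln tan(π/4 + φ/2) = 6378137 × -0.194076341 = -1237845.488 m.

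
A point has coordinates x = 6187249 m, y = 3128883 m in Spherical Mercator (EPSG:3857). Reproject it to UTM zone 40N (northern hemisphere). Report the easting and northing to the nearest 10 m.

Web Mercator inverse (R = 6378137 m) → φ = 27.04330357°, λ = 55.58100343°.
UTM 40N forward: E = 359259.456 m, N = 2992024.020 m.

E 359260 m, N 2992020 m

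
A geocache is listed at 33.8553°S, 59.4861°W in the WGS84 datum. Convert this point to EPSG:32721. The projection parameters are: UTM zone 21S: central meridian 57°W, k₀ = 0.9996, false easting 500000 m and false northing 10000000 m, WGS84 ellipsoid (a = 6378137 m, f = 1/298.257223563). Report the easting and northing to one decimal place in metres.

Zone 21 central meridian λ₀ = 6×21 − 183 = -57°; Δλ = -2.4861°.
Transverse Mercator on WGS84 with k₀ = 0.9996 gives E = 269997.907 m, N = 6251106.936 m.

E 269997.9 m, N 6251106.9 m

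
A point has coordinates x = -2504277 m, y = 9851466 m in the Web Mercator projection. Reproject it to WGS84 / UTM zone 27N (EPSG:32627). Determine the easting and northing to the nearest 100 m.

E 431800 m, N 7310400 m

Web Mercator inverse (R = 6378137 m) → φ = 65.90709880°, λ = -22.49630305°.
UTM 27N forward: E = 431846.149 m, N = 7310367.544 m.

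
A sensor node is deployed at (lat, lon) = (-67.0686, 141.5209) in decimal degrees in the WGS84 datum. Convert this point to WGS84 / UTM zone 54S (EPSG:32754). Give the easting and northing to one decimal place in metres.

E 522648.3 m, N 2560877.7 m

Zone 54 central meridian λ₀ = 6×54 − 183 = 141°; Δλ = +0.5209°.
Transverse Mercator on WGS84 with k₀ = 0.9996 gives E = 522648.275 m, N = 2560877.709 m.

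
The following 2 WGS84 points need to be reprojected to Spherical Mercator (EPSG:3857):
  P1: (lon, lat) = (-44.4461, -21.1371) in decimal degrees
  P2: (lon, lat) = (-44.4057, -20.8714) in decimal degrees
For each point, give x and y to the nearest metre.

Web Mercator: x = R·λ, y = R·ln tan(π/4+φ/2), R = 6378137 m.
P1 (-21.1371°, -44.4461°) → (-4947717.220, -2408233.826) m.
P2 (-20.8714°, -44.4057°) → (-4943219.912, -2376551.001) m.

P1: x -4947717 m, y -2408234 m; P2: x -4943220 m, y -2376551 m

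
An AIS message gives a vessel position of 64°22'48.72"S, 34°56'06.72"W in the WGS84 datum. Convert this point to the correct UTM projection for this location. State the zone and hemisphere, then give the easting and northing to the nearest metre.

Longitude -34.9352° lies in the 6° band [-36°, -30°), giving zone 25; latitude is south of the equator, so 25S.
Zone 25 central meridian λ₀ = 6×25 − 183 = -33°; Δλ = -1.9352°.
Transverse Mercator on WGS84 with k₀ = 0.9996 gives E = 406644.528 m, N = 2859196.239 m.

Zone 25S: E 406645 m, N 2859196 m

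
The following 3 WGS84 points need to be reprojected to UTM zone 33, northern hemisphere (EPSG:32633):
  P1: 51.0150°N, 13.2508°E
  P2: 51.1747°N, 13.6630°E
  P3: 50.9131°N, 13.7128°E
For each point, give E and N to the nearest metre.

UTM zone 33N: λ₀ = 15°, k₀ = 0.9996.
P1 (51.0150°, 13.2508°) → (377302.874, 5652948.998) m.
P2 (51.1747°, 13.6630°) → (406537.801, 5670102.094) m.
P3 (50.9131°, 13.7128°) → (409510.631, 5640950.380) m.

P1: E 377303 m, N 5652949 m; P2: E 406538 m, N 5670102 m; P3: E 409511 m, N 5640950 m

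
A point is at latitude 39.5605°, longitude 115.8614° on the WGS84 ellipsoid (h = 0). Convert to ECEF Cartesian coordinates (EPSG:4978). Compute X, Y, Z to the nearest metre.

WGS84: a = 6378137 m, e² = 0.006694380; N(φ) = a/√(1−e²sin²φ) = 6386814.453 m.
X = (N+h)·cosφ·cosλ = -2147797.152 m; Y = (N+h)·cosφ·sinλ = 4430808.034 m; Z = (N(1−e²)+h)·sinφ = 4040484.304 m.

X -2147797 m, Y 4430808 m, Z 4040484 m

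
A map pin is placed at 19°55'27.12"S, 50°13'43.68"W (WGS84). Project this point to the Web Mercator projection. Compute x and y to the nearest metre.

x -5591444 m, y -2264054 m

Web Mercator is spherical with R = a = 6378137 m.
x = R·λ = 6378137 × -0.876657939 = -5591444.439 m.
y = R·ln tan(π/4 + φ/2) = 6378137 × -0.354970979 = -2264053.535 m.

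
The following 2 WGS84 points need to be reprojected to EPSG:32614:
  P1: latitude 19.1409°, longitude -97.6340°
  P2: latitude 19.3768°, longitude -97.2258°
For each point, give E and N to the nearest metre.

P1: E 643661 m, N 2116979 m; P2: E 686333 m, N 2143478 m

UTM zone 14N: λ₀ = -99°, k₀ = 0.9996.
P1 (19.1409°, -97.6340°) → (643660.665, 2116979.442) m.
P2 (19.3768°, -97.2258°) → (686333.405, 2143477.780) m.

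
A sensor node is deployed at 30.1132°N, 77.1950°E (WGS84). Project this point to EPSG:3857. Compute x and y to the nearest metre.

x 8593308 m, y 3518109 m

Web Mercator is spherical with R = a = 6378137 m.
x = R·λ = 6378137 × 1.347306916 = 8593308.092 m.
y = R·ln tan(π/4 + φ/2) = 6378137 × 0.551588804 = 3518108.963 m.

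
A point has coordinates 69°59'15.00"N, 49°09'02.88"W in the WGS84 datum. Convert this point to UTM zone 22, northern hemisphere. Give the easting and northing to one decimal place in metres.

Zone 22 central meridian λ₀ = 6×22 − 183 = -51°; Δλ = +1.8492°.
Transverse Mercator on WGS84 with k₀ = 0.9996 gives E = 570619.192 m, N = 7765550.076 m.

E 570619.2 m, N 7765550.1 m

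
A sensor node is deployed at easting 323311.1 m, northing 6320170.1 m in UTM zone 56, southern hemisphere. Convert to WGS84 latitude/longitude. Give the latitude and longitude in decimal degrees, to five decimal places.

lat -33.24300°, lon 151.10350°

Zone 56S: λ₀ = 153°, k₀ = 0.9996, false easting 500000 m, false northing 10000000 m.
Meridian distance M = (N − FN)/k₀ = -3681302.4 m.
Inverse transverse Mercator on WGS84 gives φ = -33.24300039°, λ = 151.10349960°.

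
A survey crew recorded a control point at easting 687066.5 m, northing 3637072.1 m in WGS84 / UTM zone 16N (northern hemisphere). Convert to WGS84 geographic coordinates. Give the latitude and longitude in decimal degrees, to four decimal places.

Zone 16N: λ₀ = -87°, k₀ = 0.9996, false easting 500000 m.
Meridian distance M = (N − FN)/k₀ = 3638527.5 m.
Inverse transverse Mercator on WGS84 gives φ = 32.85580043°, λ = -85.00090017°.

lat 32.8558°, lon -85.0009°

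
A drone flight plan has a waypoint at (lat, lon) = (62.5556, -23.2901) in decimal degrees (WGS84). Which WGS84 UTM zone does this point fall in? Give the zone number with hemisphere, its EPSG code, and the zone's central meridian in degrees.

UTM zone = ⌊(λ + 180)/6⌋ + 1; -23.2901° ∈ [-24°, -18°) → zone 27.
Hemisphere: N (φ ≥ 0).
Central meridian λ₀ = 6×27 − 183 = -21°.
EPSG code: 32627.

Zone 27N (EPSG:32627), central meridian -21°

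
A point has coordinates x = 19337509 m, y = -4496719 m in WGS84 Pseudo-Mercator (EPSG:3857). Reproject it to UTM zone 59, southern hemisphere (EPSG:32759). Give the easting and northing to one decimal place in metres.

E 740000.2 m, N 5855947.2 m

Web Mercator inverse (R = 6378137 m) → φ = -37.41220032°, λ = 173.71179891°.
UTM 59S forward: E = 740000.153 m, N = 5855947.243 m.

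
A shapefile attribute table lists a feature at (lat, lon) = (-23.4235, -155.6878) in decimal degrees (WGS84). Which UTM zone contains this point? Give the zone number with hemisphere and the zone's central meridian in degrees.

Zone 5S, central meridian -153°

UTM zone = ⌊(λ + 180)/6⌋ + 1; -155.6878° ∈ [-156°, -150°) → zone 5.
Hemisphere: S (φ < 0).
Central meridian λ₀ = 6×5 − 183 = -153°.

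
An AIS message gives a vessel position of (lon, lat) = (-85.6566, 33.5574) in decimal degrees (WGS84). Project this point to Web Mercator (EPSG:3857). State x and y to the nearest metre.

x -9535249 m, y 3969525 m

Web Mercator is spherical with R = a = 6378137 m.
x = R·λ = 6378137 × -1.494989696 = -9535249.095 m.
y = R·ln tan(π/4 + φ/2) = 6378137 × 0.622364394 = 3969525.367 m.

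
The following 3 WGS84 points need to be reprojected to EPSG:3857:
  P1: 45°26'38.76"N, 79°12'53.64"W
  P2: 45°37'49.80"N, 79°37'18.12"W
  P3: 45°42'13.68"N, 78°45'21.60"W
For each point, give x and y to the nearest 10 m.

Web Mercator: x = R·λ, y = R·ln tan(π/4+φ/2), R = 6378137 m.
P1 (45.4441°, -79.2149°) → (-8818162.331, 5691709.011) m.
P2 (45.6305°, -79.6217°) → (-8863447.100, 5721333.018) m.
P3 (45.7038°, -78.7560°) → (-8767077.817, 5733009.353) m.

P1: x -8818160 m, y 5691710 m; P2: x -8863450 m, y 5721330 m; P3: x -8767080 m, y 5733010 m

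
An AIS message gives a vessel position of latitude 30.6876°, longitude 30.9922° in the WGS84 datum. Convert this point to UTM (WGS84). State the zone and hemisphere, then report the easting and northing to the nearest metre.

Longitude 30.9922° lies in the 6° band [30°, 36°), giving zone 36; latitude is north of the equator, so 36N.
Zone 36 central meridian λ₀ = 6×36 − 183 = 33°; Δλ = -2.0078°.
Transverse Mercator on WGS84 with k₀ = 0.9996 gives E = 307682.233 m, N = 3396701.179 m.

Zone 36N: E 307682 m, N 3396701 m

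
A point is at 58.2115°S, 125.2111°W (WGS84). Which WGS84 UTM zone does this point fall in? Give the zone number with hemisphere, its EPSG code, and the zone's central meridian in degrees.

UTM zone = ⌊(λ + 180)/6⌋ + 1; -125.2111° ∈ [-126°, -120°) → zone 10.
Hemisphere: S (φ < 0).
Central meridian λ₀ = 6×10 − 183 = -123°.
EPSG code: 32710.

Zone 10S (EPSG:32710), central meridian -123°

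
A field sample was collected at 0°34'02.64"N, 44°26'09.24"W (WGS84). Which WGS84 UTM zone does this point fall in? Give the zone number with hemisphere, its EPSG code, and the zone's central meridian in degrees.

Zone 23N (EPSG:32623), central meridian -45°

UTM zone = ⌊(λ + 180)/6⌋ + 1; -44.4359° ∈ [-48°, -42°) → zone 23.
Hemisphere: N (φ ≥ 0).
Central meridian λ₀ = 6×23 − 183 = -45°.
EPSG code: 32623.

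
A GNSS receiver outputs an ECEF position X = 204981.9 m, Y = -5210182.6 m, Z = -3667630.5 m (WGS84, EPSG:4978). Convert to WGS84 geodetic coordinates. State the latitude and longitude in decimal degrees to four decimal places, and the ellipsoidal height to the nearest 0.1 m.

lat -35.3034°, lon -87.7470°, h 3879.5 m

λ = atan2(Y, X) = -87.74699954°; p = √(X²+Y²) = 5214213.3 m.
Bowring's method on WGS84 (a = 6378137 m, b = 6356752.314 m) gives φ = -35.30340011°, h = 3879.513 m.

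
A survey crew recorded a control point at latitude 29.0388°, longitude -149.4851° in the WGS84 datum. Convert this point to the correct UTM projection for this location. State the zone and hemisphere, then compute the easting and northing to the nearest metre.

Longitude -149.4851° lies in the 6° band [-150°, -144°), giving zone 6; latitude is north of the equator, so 6N.
Zone 6 central meridian λ₀ = 6×6 − 183 = -147°; Δλ = -2.4851°.
Transverse Mercator on WGS84 with k₀ = 0.9996 gives E = 258001.464 m, N = 3214832.806 m.

Zone 6N: E 258001 m, N 3214833 m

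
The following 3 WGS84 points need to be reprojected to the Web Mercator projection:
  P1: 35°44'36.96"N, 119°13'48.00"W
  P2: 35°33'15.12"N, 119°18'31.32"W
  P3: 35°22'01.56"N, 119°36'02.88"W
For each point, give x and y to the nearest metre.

Web Mercator: x = R·λ, y = R·ln tan(π/4+φ/2), R = 6378137 m.
P1 (35.7436°, -119.2300°) → (-13272622.887, 4265398.239) m.
P2 (35.5542°, -119.3087°) → (-13281383.731, 4239452.096) m.
P3 (35.3671°, -119.6008°) → (-13313900.154, 4213881.152) m.

P1: x -13272623 m, y 4265398 m; P2: x -13281384 m, y 4239452 m; P3: x -13313900 m, y 4213881 m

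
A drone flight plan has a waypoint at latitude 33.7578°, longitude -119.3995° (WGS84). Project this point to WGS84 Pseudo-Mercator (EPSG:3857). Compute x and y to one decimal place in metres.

Web Mercator is spherical with R = a = 6378137 m.
x = R·λ = 6378137 × -2.083914400 = -13291491.541 m.
y = R·ln tan(π/4 + φ/2) = 6378137 × 0.626566451 = 3996326.663 m.

x -13291491.5 m, y 3996326.7 m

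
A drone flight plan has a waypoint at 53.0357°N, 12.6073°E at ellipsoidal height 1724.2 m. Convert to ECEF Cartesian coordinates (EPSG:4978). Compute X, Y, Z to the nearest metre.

WGS84: a = 6378137 m, e² = 0.006694380; N(φ) = a/√(1−e²sin²φ) = 6391810.315 m.
X = (N+h)·cosφ·cosλ = 3751846.927 m; Y = (N+h)·cosφ·sinλ = 839139.065 m; Z = (N(1−e²)+h)·sinφ = 5074311.138 m.

X 3751847 m, Y 839139 m, Z 5074311 m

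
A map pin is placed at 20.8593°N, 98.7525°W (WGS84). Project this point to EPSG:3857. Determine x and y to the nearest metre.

x -10993078 m, y 2375110 m

Web Mercator is spherical with R = a = 6378137 m.
x = R·λ = 6378137 × -1.723556270 = -10993078.015 m.
y = R·ln tan(π/4 + φ/2) = 6378137 × 0.372382955 = 2375109.502 m.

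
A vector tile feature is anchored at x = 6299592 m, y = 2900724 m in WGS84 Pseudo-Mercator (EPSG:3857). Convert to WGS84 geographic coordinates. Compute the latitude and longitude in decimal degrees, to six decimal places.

R = 6378137 m. λ = x/R = 56.59019777°.
φ = 2·arctan(exp(y/R)) − 90° = 2·arctan(1.57585) − 90° = 25.20320098°.

lat 25.203201°, lon 56.590198°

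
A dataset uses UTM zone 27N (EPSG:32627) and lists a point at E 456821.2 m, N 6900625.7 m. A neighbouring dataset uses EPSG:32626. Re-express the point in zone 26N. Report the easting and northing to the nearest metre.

E 768455 m, N 6911075 m

UTM 27N → geographic: φ = 62.23489996°, λ = -21.83080009°.
UTM 26N (λ₀ = -27°) forward: E = 768455.341 m, N = 6911074.813 m.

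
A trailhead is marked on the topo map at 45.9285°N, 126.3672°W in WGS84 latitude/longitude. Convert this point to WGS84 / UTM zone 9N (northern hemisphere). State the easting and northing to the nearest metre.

E 704124 m, N 5089474 m

Zone 9 central meridian λ₀ = 6×9 − 183 = -129°; Δλ = +2.6328°.
Transverse Mercator on WGS84 with k₀ = 0.9996 gives E = 704123.987 m, N = 5089474.105 m.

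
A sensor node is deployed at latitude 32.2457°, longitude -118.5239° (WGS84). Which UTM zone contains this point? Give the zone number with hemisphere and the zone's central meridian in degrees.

UTM zone = ⌊(λ + 180)/6⌋ + 1; -118.5239° ∈ [-120°, -114°) → zone 11.
Hemisphere: N (φ ≥ 0).
Central meridian λ₀ = 6×11 − 183 = -117°.

Zone 11N, central meridian -117°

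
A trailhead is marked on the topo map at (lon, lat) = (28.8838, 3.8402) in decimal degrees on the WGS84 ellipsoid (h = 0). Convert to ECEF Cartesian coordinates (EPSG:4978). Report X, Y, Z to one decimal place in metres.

WGS84: a = 6378137 m, e² = 0.006694380; N(φ) = a/√(1−e²sin²φ) = 6378232.763 m.
X = (N+h)·cosφ·cosλ = 5572248.465 m; Y = (N+h)·cosφ·sinλ = 3073991.100 m; Z = (N(1−e²)+h)·sinφ = 424315.855 m.

X 5572248.5 m, Y 3073991.1 m, Z 424315.9 m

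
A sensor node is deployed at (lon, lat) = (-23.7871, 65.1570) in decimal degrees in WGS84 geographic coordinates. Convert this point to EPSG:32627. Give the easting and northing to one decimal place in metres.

E 369374.9 m, N 7228835.9 m

Zone 27 central meridian λ₀ = 6×27 − 183 = -21°; Δλ = -2.7871°.
Transverse Mercator on WGS84 with k₀ = 0.9996 gives E = 369374.905 m, N = 7228835.945 m.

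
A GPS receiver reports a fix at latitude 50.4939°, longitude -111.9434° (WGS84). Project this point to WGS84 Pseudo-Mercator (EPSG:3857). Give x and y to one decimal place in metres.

Web Mercator is spherical with R = a = 6378137 m.
x = R·λ = 6378137 × -1.953780906 = -12461482.286 m.
y = R·ln tan(π/4 + φ/2) = 6378137 × 1.024163338 = 6532254.081 m.

x -12461482.3 m, y 6532254.1 m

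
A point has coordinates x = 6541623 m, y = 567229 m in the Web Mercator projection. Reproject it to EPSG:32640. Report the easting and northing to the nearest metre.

E 695595 m, N 562747 m

Web Mercator inverse (R = 6378137 m) → φ = 5.08880121°, λ = 58.76439924°.
UTM 40N forward: E = 695595.381 m, N = 562747.456 m.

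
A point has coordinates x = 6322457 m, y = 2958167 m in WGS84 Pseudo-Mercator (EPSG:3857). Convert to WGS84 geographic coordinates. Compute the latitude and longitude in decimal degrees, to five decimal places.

lat 25.66920°, lon 56.79560°

R = 6378137 m. λ = x/R = 56.79559756°.
φ = 2·arctan(exp(y/R)) − 90° = 2·arctan(1.59010) − 90° = 25.66919758°.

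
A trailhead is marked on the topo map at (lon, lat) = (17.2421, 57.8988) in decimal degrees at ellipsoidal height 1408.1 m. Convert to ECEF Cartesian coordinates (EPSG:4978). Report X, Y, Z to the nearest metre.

WGS84: a = 6378137 m, e² = 0.006694380; N(φ) = a/√(1−e²sin²φ) = 6393512.272 m.
X = (N+h)·cosφ·cosλ = 3245645.331 m; Y = (N+h)·cosφ·sinλ = 1007309.024 m; Z = (N(1−e²)+h)·sinφ = 5380949.208 m.

X 3245645 m, Y 1007309 m, Z 5380949 m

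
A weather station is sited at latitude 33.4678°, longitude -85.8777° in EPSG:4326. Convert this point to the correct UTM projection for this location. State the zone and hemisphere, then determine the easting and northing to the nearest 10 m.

Zone 16N: E 604290 m, N 3703710 m

Longitude -85.8777° lies in the 6° band [-90°, -84°), giving zone 16; latitude is north of the equator, so 16N.
Zone 16 central meridian λ₀ = 6×16 − 183 = -87°; Δλ = +1.1223°.
Transverse Mercator on WGS84 with k₀ = 0.9996 gives E = 604286.470 m, N = 3703712.545 m.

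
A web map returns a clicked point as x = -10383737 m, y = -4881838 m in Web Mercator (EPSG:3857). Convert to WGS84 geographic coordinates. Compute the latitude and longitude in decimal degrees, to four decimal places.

lat -40.1093°, lon -93.2787°

R = 6378137 m. λ = x/R = -93.27869653°.
φ = 2·arctan(exp(y/R)) − 90° = 2·arctan(0.46515) − 90° = -40.10929867°.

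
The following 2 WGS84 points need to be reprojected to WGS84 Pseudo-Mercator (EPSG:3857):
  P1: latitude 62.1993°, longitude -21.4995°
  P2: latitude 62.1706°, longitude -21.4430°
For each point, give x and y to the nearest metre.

P1: x -2393313 m, y 8906555 m; P2: x -2387024 m, y 8899709 m

Web Mercator: x = R·λ, y = R·ln tan(π/4+φ/2), R = 6378137 m.
P1 (62.1993°, -21.4995°) → (-2393313.392, 8906555.487) m.
P2 (62.1706°, -21.4430°) → (-2387023.841, 8899708.638) m.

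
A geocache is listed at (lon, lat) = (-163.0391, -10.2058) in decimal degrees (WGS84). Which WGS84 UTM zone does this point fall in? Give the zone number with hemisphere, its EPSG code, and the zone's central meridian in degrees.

UTM zone = ⌊(λ + 180)/6⌋ + 1; -163.0391° ∈ [-168°, -162°) → zone 3.
Hemisphere: S (φ < 0).
Central meridian λ₀ = 6×3 − 183 = -165°.
EPSG code: 32703.

Zone 3S (EPSG:32703), central meridian -165°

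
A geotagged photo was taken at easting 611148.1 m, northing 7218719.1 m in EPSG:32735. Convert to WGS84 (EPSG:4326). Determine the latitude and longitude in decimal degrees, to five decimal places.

lat -25.14340°, lon 28.10270°

Zone 35S: λ₀ = 27°, k₀ = 0.9996, false easting 500000 m, false northing 10000000 m.
Meridian distance M = (N − FN)/k₀ = -2782393.9 m.
Inverse transverse Mercator on WGS84 gives φ = -25.14340038°, λ = 28.10270044°.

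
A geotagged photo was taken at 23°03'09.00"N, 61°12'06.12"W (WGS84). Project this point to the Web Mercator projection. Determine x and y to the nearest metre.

x -6812942 m, y 2638369 m

Web Mercator is spherical with R = a = 6378137 m.
x = R·λ = 6378137 × -1.068171173 = -6812942.080 m.
y = R·ln tan(π/4 + φ/2) = 6378137 × 0.413658230 = 2638368.860 m.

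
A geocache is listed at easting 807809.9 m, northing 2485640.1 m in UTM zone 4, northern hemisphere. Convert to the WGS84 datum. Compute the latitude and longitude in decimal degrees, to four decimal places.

lat 22.4494°, lon -156.0094°

Zone 4N: λ₀ = -159°, k₀ = 0.9996, false easting 500000 m.
Meridian distance M = (N − FN)/k₀ = 2486634.8 m.
Inverse transverse Mercator on WGS84 gives φ = 22.44939970°, λ = -156.00939982°.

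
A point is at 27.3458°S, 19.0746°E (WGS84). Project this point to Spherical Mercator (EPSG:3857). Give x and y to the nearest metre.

Web Mercator is spherical with R = a = 6378137 m.
x = R·λ = 6378137 × 0.332914574 = 2123374.759 m.
y = R·ln tan(π/4 + φ/2) = 6378137 × -0.496499482 = -3166741.718 m.

x 2123375 m, y -3166742 m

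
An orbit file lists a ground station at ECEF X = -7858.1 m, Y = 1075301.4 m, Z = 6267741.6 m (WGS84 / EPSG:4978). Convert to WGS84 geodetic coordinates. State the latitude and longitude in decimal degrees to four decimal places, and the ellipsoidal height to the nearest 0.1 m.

lat 80.3287°, lon 90.4187°, h 1956.8 m

λ = atan2(Y, X) = 90.41869931°; p = √(X²+Y²) = 1075330.1 m.
Bowring's method on WGS84 (a = 6378137 m, b = 6356752.314 m) gives φ = 80.32870018°, h = 1956.756 m.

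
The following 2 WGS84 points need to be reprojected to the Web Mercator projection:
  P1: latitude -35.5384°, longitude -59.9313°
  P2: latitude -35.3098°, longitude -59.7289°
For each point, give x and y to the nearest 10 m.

Web Mercator: x = R·λ, y = R·ln tan(π/4+φ/2), R = 6378137 m.
P1 (-35.5384°, -59.9313°) → (-6671521.799, -4237290.409) m.
P2 (-35.3098°, -59.7289°) → (-6648990.734, -4206061.832) m.

P1: x -6671520 m, y -4237290 m; P2: x -6648990 m, y -4206060 m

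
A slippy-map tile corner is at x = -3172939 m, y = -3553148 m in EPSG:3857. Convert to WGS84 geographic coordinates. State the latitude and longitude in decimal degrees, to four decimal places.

R = 6378137 m. λ = x/R = -28.50299599°.
φ = 2·arctan(exp(y/R)) − 90° = 2·arctan(0.57288) − 90° = -30.38510367°.

lat -30.3851°, lon -28.5030°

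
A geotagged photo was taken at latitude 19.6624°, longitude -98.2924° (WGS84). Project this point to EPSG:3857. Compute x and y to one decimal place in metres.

x -10941859.9 m, y 2233080.2 m

Web Mercator is spherical with R = a = 6378137 m.
x = R·λ = 6378137 × -1.715526010 = -10941859.917 m.
y = R·ln tan(π/4 + φ/2) = 6378137 × 0.350114801 = 2233080.165 m.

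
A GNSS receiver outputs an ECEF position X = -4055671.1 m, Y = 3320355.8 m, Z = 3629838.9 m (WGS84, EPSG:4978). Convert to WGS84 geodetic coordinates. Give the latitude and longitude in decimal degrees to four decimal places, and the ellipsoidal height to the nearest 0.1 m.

λ = atan2(Y, X) = 140.69300045°; p = √(X²+Y²) = 5241491.3 m.
Bowring's method on WGS84 (a = 6378137 m, b = 6356752.314 m) gives φ = 34.88359982°, h = 4471.898 m.

lat 34.8836°, lon 140.6930°, h 4471.9 m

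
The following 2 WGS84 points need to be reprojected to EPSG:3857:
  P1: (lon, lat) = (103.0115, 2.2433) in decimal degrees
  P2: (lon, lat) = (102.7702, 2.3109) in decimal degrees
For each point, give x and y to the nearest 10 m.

P1: x 11467190 m, y 249790 m; P2: x 11440330 m, y 257320 m

Web Mercator: x = R·λ, y = R·ln tan(π/4+φ/2), R = 6378137 m.
P1 (2.2433°, 103.0115°) → (11467187.726, 249786.841) m.
P2 (2.3109°, 102.7702°) → (11440326.333, 257317.985) m.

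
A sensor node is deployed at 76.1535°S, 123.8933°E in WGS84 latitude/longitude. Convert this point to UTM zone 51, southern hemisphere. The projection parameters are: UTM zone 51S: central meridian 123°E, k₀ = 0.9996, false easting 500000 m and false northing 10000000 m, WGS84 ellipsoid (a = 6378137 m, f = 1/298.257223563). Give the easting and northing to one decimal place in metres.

E 523863.6 m, N 1547505.9 m

Zone 51 central meridian λ₀ = 6×51 − 183 = 123°; Δλ = +0.8933°.
Transverse Mercator on WGS84 with k₀ = 0.9996 gives E = 523863.588 m, N = 1547505.863 m.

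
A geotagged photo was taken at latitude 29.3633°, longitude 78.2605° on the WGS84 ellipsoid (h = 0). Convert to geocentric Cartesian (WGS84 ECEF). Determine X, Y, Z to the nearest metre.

X 1131903 m, Y 5446838 m, Z 3109058 m

WGS84: a = 6378137 m, e² = 0.006694380; N(φ) = a/√(1−e²sin²φ) = 6383276.294 m.
X = (N+h)·cosφ·cosλ = 1131902.539 m; Y = (N+h)·cosφ·sinλ = 5446837.695 m; Z = (N(1−e²)+h)·sinφ = 3109058.017 m.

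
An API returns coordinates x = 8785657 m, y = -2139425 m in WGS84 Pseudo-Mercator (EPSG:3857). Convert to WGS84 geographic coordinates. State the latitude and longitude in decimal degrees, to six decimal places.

lat -18.868202°, lon 78.922900°

R = 6378137 m. λ = x/R = 78.92289964°.
φ = 2·arctan(exp(y/R)) − 90° = 2·arctan(0.71503) − 90° = -18.86820230°.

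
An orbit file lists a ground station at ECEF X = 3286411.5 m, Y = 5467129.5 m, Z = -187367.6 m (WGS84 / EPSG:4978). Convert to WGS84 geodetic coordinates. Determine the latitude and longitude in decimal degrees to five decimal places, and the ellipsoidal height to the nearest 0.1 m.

λ = atan2(Y, X) = 58.98900031°; p = √(X²+Y²) = 6378871.8 m.
Bowring's method on WGS84 (a = 6378137 m, b = 6356752.314 m) gives φ = -1.69380032°, h = 3504.529 m.

lat -1.69380°, lon 58.98900°, h 3504.5 m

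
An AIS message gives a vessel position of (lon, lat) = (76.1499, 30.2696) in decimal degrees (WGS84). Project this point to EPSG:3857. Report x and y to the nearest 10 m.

Web Mercator is spherical with R = a = 6378137 m.
x = R·λ = 6378137 × 1.329066480 = 8476968.092 m.
y = R·ln tan(π/4 + φ/2) = 6378137 × 0.554746895 = 3538251.696 m.

x 8476970 m, y 3538250 m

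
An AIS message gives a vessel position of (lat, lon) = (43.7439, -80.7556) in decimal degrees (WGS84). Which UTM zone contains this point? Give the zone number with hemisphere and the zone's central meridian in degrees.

Zone 17N, central meridian -81°

UTM zone = ⌊(λ + 180)/6⌋ + 1; -80.7556° ∈ [-84°, -78°) → zone 17.
Hemisphere: N (φ ≥ 0).
Central meridian λ₀ = 6×17 − 183 = -81°.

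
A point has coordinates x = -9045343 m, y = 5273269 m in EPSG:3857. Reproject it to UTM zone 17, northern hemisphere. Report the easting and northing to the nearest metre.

E 479073 m, N 4732552 m

Web Mercator inverse (R = 6378137 m) → φ = 42.74520161°, λ = -81.25569867°.
UTM 17N forward: E = 479072.506 m, N = 4732552.195 m.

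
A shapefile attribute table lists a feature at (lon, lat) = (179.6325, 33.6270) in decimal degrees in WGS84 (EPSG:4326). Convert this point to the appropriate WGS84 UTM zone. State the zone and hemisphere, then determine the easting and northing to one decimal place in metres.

Longitude 179.6325° lies in the 6° band [174°, 180°), giving zone 60; latitude is north of the equator, so 60N.
Zone 60 central meridian λ₀ = 6×60 − 183 = 177°; Δλ = +2.6325°.
Transverse Mercator on WGS84 with k₀ = 0.9996 gives E = 744196.562 m, N = 3723907.722 m.

Zone 60N: E 744196.6 m, N 3723907.7 m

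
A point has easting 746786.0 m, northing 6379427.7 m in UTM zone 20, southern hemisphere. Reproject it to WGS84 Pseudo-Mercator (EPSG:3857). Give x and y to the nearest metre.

Unproject from UTM 20S (λ₀ = -63°) → φ = -32.69529967°, λ = -60.36760042°.
Web Mercator (R = 6378137 m): x = -6720090.539 m, y = -3854929.578 m.

x -6720091 m, y -3854930 m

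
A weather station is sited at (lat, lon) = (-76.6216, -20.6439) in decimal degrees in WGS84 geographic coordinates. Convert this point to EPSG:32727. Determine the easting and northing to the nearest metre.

E 509198 m, N 1495425 m

Zone 27 central meridian λ₀ = 6×27 − 183 = -21°; Δλ = +0.3561°.
Transverse Mercator on WGS84 with k₀ = 0.9996 gives E = 509197.613 m, N = 1495424.899 m.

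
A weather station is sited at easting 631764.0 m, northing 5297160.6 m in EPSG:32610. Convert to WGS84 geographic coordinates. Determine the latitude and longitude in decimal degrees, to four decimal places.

Zone 10N: λ₀ = -123°, k₀ = 0.9996, false easting 500000 m.
Meridian distance M = (N − FN)/k₀ = 5299280.3 m.
Inverse transverse Mercator on WGS84 gives φ = 47.81429974°, λ = -121.23990040°.

lat 47.8143°, lon -121.2399°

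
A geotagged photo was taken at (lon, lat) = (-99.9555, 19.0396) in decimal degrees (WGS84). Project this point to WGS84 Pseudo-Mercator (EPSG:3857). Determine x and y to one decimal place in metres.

Web Mercator is spherical with R = a = 6378137 m.
x = R·λ = 6378137 × -1.744552580 = -11126995.362 m.
y = R·ln tan(π/4 + φ/2) = 6378137 × 0.338593970 = 2159598.729 m.

x -11126995.4 m, y 2159598.7 m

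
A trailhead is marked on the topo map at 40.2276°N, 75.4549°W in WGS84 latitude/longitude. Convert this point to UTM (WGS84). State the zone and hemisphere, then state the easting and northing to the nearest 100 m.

Zone 18N: E 461300 m, N 4453100 m

Longitude -75.4549° lies in the 6° band [-78°, -72°), giving zone 18; latitude is north of the equator, so 18N.
Zone 18 central meridian λ₀ = 6×18 − 183 = -75°; Δλ = -0.4549°.
Transverse Mercator on WGS84 with k₀ = 0.9996 gives E = 461299.031 m, N = 4453118.312 m.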